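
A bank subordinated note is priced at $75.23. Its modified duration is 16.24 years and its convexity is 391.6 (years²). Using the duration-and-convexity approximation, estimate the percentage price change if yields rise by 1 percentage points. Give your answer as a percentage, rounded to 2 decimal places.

-14.28%

Duration effect: -D_mod·Δy = -16.24 × (+0.01) = -0.162400
Convexity effect: ½·C·(Δy)² = 0.5 × 391.6 × (0.01)² = +0.0195800
ΔP/P ≈ -0.162400 + 0.0195800 = -0.142820
= -14.2820%.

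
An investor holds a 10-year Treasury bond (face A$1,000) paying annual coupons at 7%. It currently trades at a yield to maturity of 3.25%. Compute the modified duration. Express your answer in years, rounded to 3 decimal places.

Periodic yield y = 0.0325. First find Macaulay duration:
  t   CF        PV=CF/(1+0.0325)^t    t·PV
  1        70.00        67.7966        67.7966
  2        70.00        65.6626       131.3252
  3        70.00        63.5957       190.7871
  4        70.00        61.5939       246.3757
  5        70.00        59.6551       298.2756
  6        70.00        57.7774       346.6641
  7        70.00        55.9587       391.7109
  8        70.00        54.1973       433.5783
  9        70.00        52.4913       472.4219
  10    1,070.00       777.1112     7,771.1121
  Σ                  1,315.8398    10,350.0475
P = 1,315.8398; Macaulay duration = 10,350.0475 / 1,315.8398 = 7.86574 years.
Modified duration = D_Mac / (1 + y) = 7.86574 / 1.0325 = 7.61815 years.

7.618 years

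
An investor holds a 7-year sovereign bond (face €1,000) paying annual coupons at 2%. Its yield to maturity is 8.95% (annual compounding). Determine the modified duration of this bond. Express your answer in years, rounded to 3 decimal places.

5.949 years

Periodic yield y = 0.0895. First find Macaulay duration:
  t   CF        PV=CF/(1+0.0895)^t    t·PV
  1        20.00        18.3570        18.3570
  2        20.00        16.8491        33.6981
  3        20.00        15.4649        46.3948
  4        20.00        14.1945        56.7781
  5        20.00        13.0285        65.1424
  6        20.00        11.9582        71.7493
  7     1,020.00       559.7699     3,918.3892
  Σ                    649.6222     4,210.5090
P = 649.6222; Macaulay duration = 4,210.5090 / 649.6222 = 6.48147 years.
Modified duration = D_Mac / (1 + y) = 6.48147 / 1.0895 = 5.94904 years.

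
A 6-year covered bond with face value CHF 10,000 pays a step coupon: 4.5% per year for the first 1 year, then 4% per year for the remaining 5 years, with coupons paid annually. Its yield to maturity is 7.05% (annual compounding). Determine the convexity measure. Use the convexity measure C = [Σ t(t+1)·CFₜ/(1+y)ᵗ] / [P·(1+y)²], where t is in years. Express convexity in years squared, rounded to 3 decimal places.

With y = 0.0705:
  t   CF        PV=CF/(1+0.0705)^t    t·PV        t(t+1)·PV
  1       450.00       420.3643       420.3643         840.7286
  2       400.00       349.0492       698.0984       2,094.2952
  3       400.00       326.0618       978.1855       3,912.7421
  4       400.00       304.5884     1,218.3534       6,091.7672
  5       400.00       284.5291     1,422.6453       8,535.8719
  6    10,400.00     6,910.5611    41,463.3664     290,243.5651
  Σ                  8,595.1539    46,201.0134     311,718.9701
P = 8,595.1539.
Convexity = Σ t(t+1)·PV / [P·(1+y)²] = 311,718.9701 / (8,595.1539 × 1.145970) = 31.64727.

31.647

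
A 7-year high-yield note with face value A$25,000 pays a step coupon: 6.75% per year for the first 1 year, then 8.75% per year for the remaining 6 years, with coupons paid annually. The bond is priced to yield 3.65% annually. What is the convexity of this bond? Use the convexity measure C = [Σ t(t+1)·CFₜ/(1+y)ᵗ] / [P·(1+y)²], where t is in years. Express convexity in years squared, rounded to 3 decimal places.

40.108

With y = 0.0365:
  t   CF        PV=CF/(1+0.0365)^t    t·PV        t(t+1)·PV
  1     1,687.50     1,628.0753     1,628.0753       3,256.1505
  2     2,187.50     2,036.1485     4,072.2970      12,216.8910
  3     2,187.50     1,964.4462     5,893.3386      23,573.3546
  4     2,187.50     1,895.2689     7,581.0756      37,905.3780
  5     2,187.50     1,828.5276     9,142.6382      54,855.8292
  6     2,187.50     1,764.1367    10,584.8199      74,093.7394
  7    27,187.50    21,153.5923   148,075.1459   1,184,601.1674
  Σ                 32,270.1954   186,977.3905   1,390,502.5101
P = 32,270.1954.
Convexity = Σ t(t+1)·PV / [P·(1+y)²] = 1,390,502.5101 / (32,270.1954 × 1.074332) = 40.10805.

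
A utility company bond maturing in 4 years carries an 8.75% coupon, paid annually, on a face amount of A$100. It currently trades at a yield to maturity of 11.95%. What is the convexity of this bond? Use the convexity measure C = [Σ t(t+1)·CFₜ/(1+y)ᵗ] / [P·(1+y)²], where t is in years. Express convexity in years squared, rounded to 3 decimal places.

With y = 0.1195:
  t   CF        PV=CF/(1+0.1195)^t    t·PV        t(t+1)·PV
  1         8.75         7.8160         7.8160          15.6320
  2         8.75         6.9817        13.9634          41.8901
  3         8.75         6.2364        18.7093          74.8371
  4       108.75        69.2361       276.9446       1,384.7229
  Σ                     90.2702       317.4332       1,517.0820
P = 90.2702.
Convexity = Σ t(t+1)·PV / [P·(1+y)²] = 1,517.0820 / (90.2702 × 1.253280) = 13.40961.

13.410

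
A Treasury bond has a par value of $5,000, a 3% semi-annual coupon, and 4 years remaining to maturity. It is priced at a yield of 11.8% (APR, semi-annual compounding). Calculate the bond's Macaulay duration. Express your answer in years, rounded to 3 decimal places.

3.755 years

Periodic yield y = 0.059. Discount each cash flow and weight by its period:
  t   CF        PV=CF/(1+0.059)^t    t·PV
  1        75.00        70.8215        70.8215
  2        75.00        66.8759       133.7517
  3        75.00        63.1500       189.4500
  4        75.00        59.6317       238.5269
  5        75.00        56.3095       281.5474
  6        75.00        53.1723       319.0338
  7        75.00        50.2099       351.4695
  8     5,075.00     3,208.2512    25,666.0096
  Σ                  3,628.4220    27,250.6105
Price P = Σ PV = 3,628.4220.
Macaulay duration = Σ(t·PV) / P = 27,250.6105 / 3,628.4220 = 7.51032 half-year periods.
In years: 7.51032 / 2 = 3.75516 years.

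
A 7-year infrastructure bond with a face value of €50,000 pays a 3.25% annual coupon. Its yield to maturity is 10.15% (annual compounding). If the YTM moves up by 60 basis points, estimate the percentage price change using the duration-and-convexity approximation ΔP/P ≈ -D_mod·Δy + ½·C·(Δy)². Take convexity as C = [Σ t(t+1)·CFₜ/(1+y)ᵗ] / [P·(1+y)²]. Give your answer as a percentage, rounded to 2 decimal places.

-3.31%

With y = 0.1015:
  t   CF        PV=CF/(1+0.1015)^t    t·PV        t(t+1)·PV
  1     1,625.00     1,475.2610     1,475.2610       2,950.5220
  2     1,625.00     1,339.3200     2,678.6401       8,035.9202
  3     1,625.00     1,215.9056     3,647.7168      14,590.8673
  4     1,625.00     1,103.8635     4,415.4539      22,077.2693
  5     1,625.00     1,002.1457     5,010.7284      30,064.3703
  6     1,625.00       909.8009     5,458.8053      38,211.6373
  7    51,625.00    26,240.2854   183,681.9978   1,469,455.9823
  Σ                 33,286.5821   206,368.6032   1,585,386.5687
P = 33,286.5821; D_Mac = 6.19975 yrs; D_mod = 5.62846 yrs; C = 39.25518.
Duration effect: -5.62846 × (+0.006) = -0.033771
Convexity effect: 0.5 × 39.25518 × (0.006)² = +0.0007066
ΔP/P ≈ -0.033771 + 0.0007066 = -0.033064 = -3.3064%.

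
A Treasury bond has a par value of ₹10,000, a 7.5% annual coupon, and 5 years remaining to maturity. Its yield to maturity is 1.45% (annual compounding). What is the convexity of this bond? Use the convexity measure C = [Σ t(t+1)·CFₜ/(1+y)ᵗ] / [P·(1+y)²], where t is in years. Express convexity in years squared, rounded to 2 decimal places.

With y = 0.0145:
  t   CF        PV=CF/(1+0.0145)^t    t·PV        t(t+1)·PV
  1       750.00       739.2804       739.2804       1,478.5609
  2       750.00       728.7141     1,457.4282       4,372.2845
  3       750.00       718.2987     2,154.8962       8,619.5850
  4       750.00       708.0323     2,832.1291      14,160.6456
  5    10,750.00    10,003.4132    50,017.0659     300,102.3955
  Σ                 12,897.7387    57,200.7999     328,733.4714
P = 12,897.7387.
Convexity = Σ t(t+1)·PV / [P·(1+y)²] = 328,733.4714 / (12,897.7387 × 1.029210) = 24.76431.

24.76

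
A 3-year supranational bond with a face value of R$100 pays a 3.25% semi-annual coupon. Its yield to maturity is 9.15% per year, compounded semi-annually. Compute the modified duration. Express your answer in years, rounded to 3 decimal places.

2.745 years

Periodic yield y = 0.04575. First find Macaulay duration:
  t   CF        PV=CF/(1+0.04575)^t    t·PV
  1        1.625         1.5539         1.5539
  2        1.625         1.4859         2.9719
  3        1.625         1.4209         4.2628
  4        1.625         1.3588         5.4350
  5        1.625         1.2993         6.4966
  6      101.625        77.7022       466.2132
  Σ                     84.8210       486.9333
P = 84.8210; Macaulay duration = 486.9333 / 84.8210 = 5.74071 half-year periods = 2.87036 years.
Modified duration = D_Mac / (1 + y) = 2.87036 / 1.04575 = 2.74478 years.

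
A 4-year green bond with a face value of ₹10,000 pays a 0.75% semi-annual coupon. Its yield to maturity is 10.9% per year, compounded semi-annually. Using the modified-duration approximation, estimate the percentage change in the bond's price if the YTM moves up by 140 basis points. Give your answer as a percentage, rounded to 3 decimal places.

-5.223%

Periodic yield y = 0.0545. Modified duration first:
  t   CF        PV=CF/(1+0.0545)^t    t·PV
  1        37.50        35.5619        35.5619
  2        37.50        33.7239        67.4478
  3        37.50        31.9810        95.9429
  4        37.50        30.3281       121.3123
  5        37.50        28.7606       143.8031
  6        37.50        27.2742       163.6451
  7        37.50        25.8646       181.0520
  8    10,037.50     6,565.2744    52,522.1956
  Σ                  6,778.7687    53,330.9607
P = 6,778.7687; D_Mac = 7.86735 half-year periods = 3.93368 yrs; D_mod = 3.93368/(1+0.0545) = 3.73037 yrs.
ΔP/P ≈ -D_mod · Δy = -3.73037 × (+0.014) = -0.052225 = -5.2225%.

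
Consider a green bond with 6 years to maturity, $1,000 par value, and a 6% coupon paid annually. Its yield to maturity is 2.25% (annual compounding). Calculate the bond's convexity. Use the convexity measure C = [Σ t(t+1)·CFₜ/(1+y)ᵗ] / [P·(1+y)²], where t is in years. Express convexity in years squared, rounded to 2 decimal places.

With y = 0.0225:
  t   CF        PV=CF/(1+0.0225)^t    t·PV        t(t+1)·PV
  1        60.00        58.6797        58.6797         117.3594
  2        60.00        57.3885       114.7769         344.3308
  3        60.00        56.1256       168.3769         673.5077
  4        60.00        54.8906       219.5624       1,097.8120
  5        60.00        53.6827       268.4137       1,610.4822
  6     1,060.00       927.5257     5,565.1544      38,956.0806
  Σ                  1,208.2929     6,394.9640      42,799.5727
P = 1,208.2929.
Convexity = Σ t(t+1)·PV / [P·(1+y)²] = 42,799.5727 / (1,208.2929 × 1.045506) = 33.87978.

33.88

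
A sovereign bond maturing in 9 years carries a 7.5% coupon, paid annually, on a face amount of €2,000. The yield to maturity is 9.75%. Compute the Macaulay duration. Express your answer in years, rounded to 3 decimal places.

Periodic yield y = 0.0975. Discount each cash flow and weight by its year:
  t   CF        PV=CF/(1+0.0975)^t    t·PV
  1       150.00       136.6743       136.6743
  2       150.00       124.5324       249.0647
  3       150.00       113.4691       340.4073
  4       150.00       103.3887       413.5549
  5       150.00        94.2038       471.0192
  6       150.00        85.8349       515.0096
  7       150.00        78.2095       547.4666
  8       150.00        71.2615       570.0921
  9     2,150.00       930.6743     8,376.0683
  Σ                  1,738.2485    11,619.3569
Price P = Σ PV = 1,738.2485.
Macaulay duration = Σ(t·PV) / P = 11,619.3569 / 1,738.2485 = 6.68452 years.

6.685 years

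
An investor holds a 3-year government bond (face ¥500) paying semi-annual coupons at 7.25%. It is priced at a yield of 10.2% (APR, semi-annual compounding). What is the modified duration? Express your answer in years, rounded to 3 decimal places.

Periodic yield y = 0.051. First find Macaulay duration:
  t   CF        PV=CF/(1+0.051)^t    t·PV
  1       18.125        17.2455        17.2455
  2       18.125        16.4086        32.8173
  3       18.125        15.6124        46.8372
  4       18.125        14.8548        59.4192
  5       18.125        14.1340        70.6699
  6      518.125       384.4309     2,306.5852
  Σ                    462.6862     2,533.5743
P = 462.6862; Macaulay duration = 2,533.5743 / 462.6862 = 5.47579 half-year periods = 2.73790 years.
Modified duration = D_Mac / (1 + y) = 2.73790 / 1.051 = 2.60504 years.

2.605 years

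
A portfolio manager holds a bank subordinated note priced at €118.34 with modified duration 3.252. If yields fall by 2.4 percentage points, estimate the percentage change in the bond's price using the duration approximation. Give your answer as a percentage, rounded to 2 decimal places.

+7.80%

Duration approximation: ΔP/P ≈ -D_mod · Δy = -3.252 × (-0.024) = +0.078048.
As a percentage: +7.8048%.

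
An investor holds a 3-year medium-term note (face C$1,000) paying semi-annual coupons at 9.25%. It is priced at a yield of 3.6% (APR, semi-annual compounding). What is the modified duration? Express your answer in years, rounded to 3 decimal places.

Periodic yield y = 0.018. First find Macaulay duration:
  t   CF        PV=CF/(1+0.018)^t    t·PV
  1        46.25        45.4322        45.4322
  2        46.25        44.6289        89.2578
  3        46.25        43.8398       131.5194
  4        46.25        43.0646       172.2585
  5        46.25        42.3032       211.5158
  6     1,046.25       940.0453     5,640.2721
  Σ                  1,159.3140     6,290.2557
P = 1,159.3140; Macaulay duration = 6,290.2557 / 1,159.3140 = 5.42584 half-year periods = 2.71292 years.
Modified duration = D_Mac / (1 + y) = 2.71292 / 1.018 = 2.66495 years.

2.665 years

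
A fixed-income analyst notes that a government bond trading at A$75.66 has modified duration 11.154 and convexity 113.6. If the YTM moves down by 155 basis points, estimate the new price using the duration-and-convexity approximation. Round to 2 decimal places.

Duration effect: -D_mod·Δy = -11.154 × (-0.0155) = +0.172887
Convexity effect: ½·C·(Δy)² = 0.5 × 113.6 × (-0.0155)² = +0.0136462
ΔP/P ≈ +0.172887 + 0.0136462 = +0.1865332
New price ≈ 75.66 × (1 + 0.1865332) = 89.773101912.

A$89.77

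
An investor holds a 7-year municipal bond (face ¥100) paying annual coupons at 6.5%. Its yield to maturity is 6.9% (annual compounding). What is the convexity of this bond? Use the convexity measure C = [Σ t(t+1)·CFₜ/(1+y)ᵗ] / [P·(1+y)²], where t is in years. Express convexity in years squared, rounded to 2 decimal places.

38.20

With y = 0.069:
  t   CF        PV=CF/(1+0.069)^t    t·PV        t(t+1)·PV
  1         6.50         6.0804         6.0804          12.1609
  2         6.50         5.6880        11.3760          34.1279
  3         6.50         5.3208        15.9625          63.8501
  4         6.50         4.9774        19.9096          99.5480
  5         6.50         4.6561        23.2806         139.6838
  6         6.50         4.3556        26.1335         182.9348
  7       106.50        66.7584       467.3085       3,738.4683
  Σ                     97.8367       570.0512       4,270.7738
P = 97.8367.
Convexity = Σ t(t+1)·PV / [P·(1+y)²] = 4,270.7738 / (97.8367 × 1.142761) = 38.19875.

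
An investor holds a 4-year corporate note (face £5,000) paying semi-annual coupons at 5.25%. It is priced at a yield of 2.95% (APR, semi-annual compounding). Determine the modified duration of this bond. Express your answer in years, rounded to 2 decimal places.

Periodic yield y = 0.01475. First find Macaulay duration:
  t   CF        PV=CF/(1+0.01475)^t    t·PV
  1       131.25       129.3422       129.3422
  2       131.25       127.4621       254.9243
  3       131.25       125.6094       376.8282
  4       131.25       123.7836       495.1344
  5       131.25       121.9843       609.9216
  6       131.25       120.2112       721.2672
  7       131.25       118.4639       829.2470
  8     5,131.25     4,564.0532    36,512.4253
  Σ                  5,430.9099    39,929.0902
P = 5,430.9099; Macaulay duration = 39,929.0902 / 5,430.9099 = 7.35219 half-year periods = 3.67610 years.
Modified duration = D_Mac / (1 + y) = 3.67610 / 1.01475 = 3.62266 years.

3.62 years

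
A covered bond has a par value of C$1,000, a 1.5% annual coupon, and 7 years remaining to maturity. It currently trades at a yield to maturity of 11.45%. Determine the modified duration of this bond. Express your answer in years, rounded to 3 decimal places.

Periodic yield y = 0.1145. First find Macaulay duration:
  t   CF        PV=CF/(1+0.1145)^t    t·PV
  1        15.00        13.4590        13.4590
  2        15.00        12.0762        24.1524
  3        15.00        10.8356        32.5067
  4        15.00         9.7223        38.8894
  5        15.00         8.7235        43.6175
  6        15.00         7.8273        46.9637
  7     1,015.00       475.2318     3,326.6229
  Σ                    537.8757     3,526.2115
P = 537.8757; Macaulay duration = 3,526.2115 / 537.8757 = 6.55581 years.
Modified duration = D_Mac / (1 + y) = 6.55581 / 1.1145 = 5.88229 years.

5.882 years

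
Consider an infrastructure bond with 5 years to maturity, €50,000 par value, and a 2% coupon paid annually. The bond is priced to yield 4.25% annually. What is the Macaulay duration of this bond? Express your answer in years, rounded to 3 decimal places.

4.795 years

Periodic yield y = 0.0425. Discount each cash flow and weight by its year:
  t   CF        PV=CF/(1+0.0425)^t    t·PV
  1     1,000.00       959.2326       959.2326
  2     1,000.00       920.1272     1,840.2544
  3     1,000.00       882.6160     2,647.8481
  4     1,000.00       846.6341     3,386.5363
  5    51,000.00    41,418.0700   207,090.3500
  Σ                 45,026.6799   215,924.2215
Price P = Σ PV = 45,026.6799.
Macaulay duration = Σ(t·PV) / P = 215,924.2215 / 45,026.6799 = 4.79547 years.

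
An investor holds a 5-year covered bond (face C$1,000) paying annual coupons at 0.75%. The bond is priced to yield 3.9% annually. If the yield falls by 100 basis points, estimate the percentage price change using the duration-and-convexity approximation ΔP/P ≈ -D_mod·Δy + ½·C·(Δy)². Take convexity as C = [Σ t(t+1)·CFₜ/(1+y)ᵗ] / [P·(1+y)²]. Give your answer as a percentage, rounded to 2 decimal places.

With y = 0.039:
  t   CF        PV=CF/(1+0.039)^t    t·PV        t(t+1)·PV
  1         7.50         7.2185         7.2185          14.4370
  2         7.50         6.9475        13.8951          41.6852
  3         7.50         6.6867        20.0602          80.2409
  4         7.50         6.4357        25.7430         128.7150
  5     1,007.50       832.0843     4,160.4214      24,962.5284
  Σ                    859.3728     4,227.3382      25,227.6064
P = 859.3728; D_Mac = 4.91910 yrs; D_mod = 4.73445 yrs; C = 27.19339.
Duration effect: -4.73445 × (-0.01) = +0.047345
Convexity effect: 0.5 × 27.19339 × (-0.01)² = +0.0013597
ΔP/P ≈ +0.047345 + 0.0013597 = +0.048704 = +4.8704%.

+4.87%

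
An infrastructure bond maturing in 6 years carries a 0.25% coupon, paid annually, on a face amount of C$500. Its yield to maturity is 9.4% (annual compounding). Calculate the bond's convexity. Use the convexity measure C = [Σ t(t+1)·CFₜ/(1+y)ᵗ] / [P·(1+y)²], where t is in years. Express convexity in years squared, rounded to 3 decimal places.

With y = 0.094:
  t   CF        PV=CF/(1+0.094)^t    t·PV        t(t+1)·PV
  1         1.25         1.1426         1.1426           2.2852
  2         1.25         1.0444         2.0888           6.2665
  3         1.25         0.9547         2.8640          11.4562
  4         1.25         0.8727         3.4906          17.4530
  5         1.25         0.7977         3.9884          23.9301
  6       501.25       292.3819     1,754.2913      12,280.0389
  Σ                    297.1939     1,767.8657      12,341.4300
P = 297.1939.
Convexity = Σ t(t+1)·PV / [P·(1+y)²] = 12,341.4300 / (297.1939 × 1.196836) = 34.69692.

34.697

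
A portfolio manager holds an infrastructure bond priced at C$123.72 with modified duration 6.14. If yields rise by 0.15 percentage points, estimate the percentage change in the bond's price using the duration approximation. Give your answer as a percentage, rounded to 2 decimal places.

Duration approximation: ΔP/P ≈ -D_mod · Δy = -6.14 × (+0.0015) = -0.009210.
As a percentage: -0.9210%.

-0.92%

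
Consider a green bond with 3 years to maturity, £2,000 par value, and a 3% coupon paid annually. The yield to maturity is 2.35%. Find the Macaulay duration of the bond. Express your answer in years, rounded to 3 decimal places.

Periodic yield y = 0.0235. Discount each cash flow and weight by its year:
  t   CF        PV=CF/(1+0.0235)^t    t·PV
  1        60.00        58.6224        58.6224
  2        60.00        57.2764       114.5528
  3     2,060.00     1,921.3376     5,764.0128
  Σ                  2,037.2363     5,937.1879
Price P = Σ PV = 2,037.2363.
Macaulay duration = Σ(t·PV) / P = 5,937.1879 / 2,037.2363 = 2.91433 years.

2.914 years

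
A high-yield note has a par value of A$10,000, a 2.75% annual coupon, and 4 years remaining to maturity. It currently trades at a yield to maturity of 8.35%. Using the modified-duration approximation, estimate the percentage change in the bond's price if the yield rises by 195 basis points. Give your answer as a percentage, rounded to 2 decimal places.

-6.88%

Periodic yield y = 0.0835. Modified duration first:
  t   CF        PV=CF/(1+0.0835)^t    t·PV
  1       275.00       253.8071       253.8071
  2       275.00       234.2474       468.4949
  3       275.00       216.1951       648.5854
  4    10,275.00     7,455.3179    29,821.2717
  Σ                  8,159.5676    31,192.1591
P = 8,159.5676; D_Mac = 3.82277 yrs; D_mod = 3.82277/(1+0.0835) = 3.52817 yrs.
ΔP/P ≈ -D_mod · Δy = -3.52817 × (+0.0195) = -0.068799 = -6.8799%.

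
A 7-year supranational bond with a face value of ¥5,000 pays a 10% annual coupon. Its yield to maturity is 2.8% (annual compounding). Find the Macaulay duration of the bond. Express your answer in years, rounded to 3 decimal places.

5.655 years

Periodic yield y = 0.028. Discount each cash flow and weight by its year:
  t   CF        PV=CF/(1+0.028)^t    t·PV
  1       500.00       486.3813       486.3813
  2       500.00       473.1336       946.2672
  3       500.00       460.2467     1,380.7400
  4       500.00       447.7108     1,790.8431
  5       500.00       435.5163     2,177.5816
  6       500.00       423.6540     2,541.9240
  7     5,500.00     4,533.2627    31,732.8389
  Σ                  7,259.9054    41,056.5761
Price P = Σ PV = 7,259.9054.
Macaulay duration = Σ(t·PV) / P = 41,056.5761 / 7,259.9054 = 5.65525 years.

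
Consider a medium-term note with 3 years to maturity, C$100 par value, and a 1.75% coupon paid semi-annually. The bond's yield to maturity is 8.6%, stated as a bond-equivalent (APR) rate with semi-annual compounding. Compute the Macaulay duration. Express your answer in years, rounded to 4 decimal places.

2.9276 years

Periodic yield y = 0.043. Discount each cash flow and weight by its period:
  t   CF        PV=CF/(1+0.043)^t    t·PV
  1        0.875         0.8389         0.8389
  2        0.875         0.8043         1.6087
  3        0.875         0.7712         2.3135
  4        0.875         0.7394         2.9575
  5        0.875         0.7089         3.5445
  6      100.875        78.3570       470.1419
  Σ                     82.2197       481.4051
Price P = Σ PV = 82.2197.
Macaulay duration = Σ(t·PV) / P = 481.4051 / 82.2197 = 5.85511 half-year periods.
In years: 5.85511 / 2 = 2.92755 years.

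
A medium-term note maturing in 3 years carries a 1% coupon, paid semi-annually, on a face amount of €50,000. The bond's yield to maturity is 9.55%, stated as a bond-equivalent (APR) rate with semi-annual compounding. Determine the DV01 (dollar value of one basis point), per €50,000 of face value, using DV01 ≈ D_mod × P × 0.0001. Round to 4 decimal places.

Periodic yield y = 0.04775.
  t   CF        PV=CF/(1+0.04775)^t    t·PV
  1       250.00       238.6065       238.6065
  2       250.00       227.7323       455.4646
  3       250.00       217.3537       652.0610
  4       250.00       207.4480       829.7921
  5       250.00       197.9938       989.9692
  6    50,250.00    37,983.0687   227,898.4122
  Σ                 39,072.2031   231,064.3058
P = 39,072.2031; D_Mac = 5.91378 half-year periods = 2.95689 yrs; D_mod = 2.82213 yrs.
DV01 ≈ 2.82213 × 39,072.2031 × 0.0001 = 11.026691.

€11.0267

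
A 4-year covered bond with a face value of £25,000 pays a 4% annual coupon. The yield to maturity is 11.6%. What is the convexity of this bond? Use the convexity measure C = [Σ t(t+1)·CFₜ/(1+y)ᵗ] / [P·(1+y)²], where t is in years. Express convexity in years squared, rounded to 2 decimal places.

With y = 0.116:
  t   CF        PV=CF/(1+0.116)^t    t·PV        t(t+1)·PV
  1     1,000.00       896.0573       896.0573       1,792.1147
  2     1,000.00       802.9188     1,605.8375       4,817.5126
  3     1,000.00       719.4613     2,158.3838       8,633.5352
  4    26,000.00    16,761.6423    67,046.5694     335,232.8469
  Σ                 19,180.0797    71,706.8481     350,476.0094
P = 19,180.0797.
Convexity = Σ t(t+1)·PV / [P·(1+y)²] = 350,476.0094 / (19,180.0797 × 1.245456) = 14.67167.

14.67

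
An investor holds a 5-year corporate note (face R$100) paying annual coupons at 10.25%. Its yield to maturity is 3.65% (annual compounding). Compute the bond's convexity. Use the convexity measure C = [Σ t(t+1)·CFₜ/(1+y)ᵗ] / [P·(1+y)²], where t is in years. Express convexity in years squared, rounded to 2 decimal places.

With y = 0.0365:
  t   CF        PV=CF/(1+0.0365)^t    t·PV        t(t+1)·PV
  1        10.25         9.8890         9.8890          19.7781
  2        10.25         9.5408        19.0816          57.2449
  3        10.25         9.2048        27.6145         110.4580
  4        10.25         8.8807        35.5228         177.6138
  5       110.25        92.1578       460.7890       2,764.7338
  Σ                    129.6732       552.8969       3,129.8285
P = 129.6732.
Convexity = Σ t(t+1)·PV / [P·(1+y)²] = 3,129.8285 / (129.6732 × 1.074332) = 22.46631.

22.47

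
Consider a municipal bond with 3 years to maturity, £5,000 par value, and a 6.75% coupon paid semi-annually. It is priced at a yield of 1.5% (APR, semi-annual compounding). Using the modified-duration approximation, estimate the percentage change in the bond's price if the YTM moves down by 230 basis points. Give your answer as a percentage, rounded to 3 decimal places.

+6.356%

Periodic yield y = 0.0075. Modified duration first:
  t   CF        PV=CF/(1+0.0075)^t    t·PV
  1       168.75       167.4938       167.4938
  2       168.75       166.2469       332.4939
  3       168.75       165.0094       495.0281
  4       168.75       163.7810       655.1241
  5       168.75       162.5618       812.8090
  6     5,168.75     4,942.1418    29,652.8505
  Σ                  5,767.2347    32,115.7994
P = 5,767.2347; D_Mac = 5.56867 half-year periods = 2.78433 yrs; D_mod = 2.78433/(1+0.0075) = 2.76361 yrs.
ΔP/P ≈ -D_mod · Δy = -2.76361 × (-0.023) = +0.063563 = +6.3563%.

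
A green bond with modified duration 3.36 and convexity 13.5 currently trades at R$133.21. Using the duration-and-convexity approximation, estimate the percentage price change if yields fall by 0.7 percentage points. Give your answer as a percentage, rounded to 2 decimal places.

+2.39%

Duration effect: -D_mod·Δy = -3.36 × (-0.007) = +0.023520
Convexity effect: ½·C·(Δy)² = 0.5 × 13.5 × (-0.007)² = +0.00033075
ΔP/P ≈ +0.023520 + 0.00033075 = +0.02385075
= +2.385075%.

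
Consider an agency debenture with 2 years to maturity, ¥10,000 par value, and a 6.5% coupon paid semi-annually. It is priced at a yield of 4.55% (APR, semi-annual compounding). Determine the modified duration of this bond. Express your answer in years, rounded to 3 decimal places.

Periodic yield y = 0.02275. First find Macaulay duration:
  t   CF        PV=CF/(1+0.02275)^t    t·PV
  1       325.00       317.7707       317.7707
  2       325.00       310.7022       621.4045
  3       325.00       303.7910       911.3730
  4    10,325.00     9,436.5253    37,746.1011
  Σ                 10,368.7892    39,596.6493
P = 10,368.7892; Macaulay duration = 39,596.6493 / 10,368.7892 = 3.81883 half-year periods = 1.90942 years.
Modified duration = D_Mac / (1 + y) = 1.90942 / 1.02275 = 1.86694 years.

1.867 years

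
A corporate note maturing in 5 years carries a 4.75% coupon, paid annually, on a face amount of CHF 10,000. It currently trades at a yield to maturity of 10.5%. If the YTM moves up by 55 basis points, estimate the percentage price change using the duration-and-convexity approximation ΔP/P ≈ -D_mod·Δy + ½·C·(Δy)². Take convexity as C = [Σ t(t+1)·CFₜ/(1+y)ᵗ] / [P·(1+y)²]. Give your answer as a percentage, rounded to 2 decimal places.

With y = 0.105:
  t   CF        PV=CF/(1+0.105)^t    t·PV        t(t+1)·PV
  1       475.00       429.8643       429.8643         859.7285
  2       475.00       389.0174       778.0348       2,334.1045
  3       475.00       352.0520     1,056.1559       4,224.6236
  4       475.00       318.5991     1,274.3963       6,371.9813
  5    10,475.00     6,358.3238    31,791.6191     190,749.7143
  Σ                  7,847.8565    35,330.0703     204,540.1523
P = 7,847.8565; D_Mac = 4.50188 yrs; D_mod = 4.07410 yrs; C = 21.34533.
Duration effect: -4.07410 × (+0.0055) = -0.022408
Convexity effect: 0.5 × 21.34533 × (0.0055)² = +0.0003228
ΔP/P ≈ -0.022408 + 0.0003228 = -0.022085 = -2.2085%.

-2.21%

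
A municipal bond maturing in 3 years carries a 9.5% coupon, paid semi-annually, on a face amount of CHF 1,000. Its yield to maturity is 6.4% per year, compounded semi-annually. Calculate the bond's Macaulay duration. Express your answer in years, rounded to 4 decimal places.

2.6942 years

Periodic yield y = 0.032. Discount each cash flow and weight by its period:
  t   CF        PV=CF/(1+0.032)^t    t·PV
  1        47.50        46.0271        46.0271
  2        47.50        44.5999        89.1999
  3        47.50        43.2170       129.6510
  4        47.50        41.8769       167.5077
  5        47.50        40.5784       202.8921
  6     1,047.50       867.1133     5,202.6798
  Σ                  1,083.4127     5,837.9576
Price P = Σ PV = 1,083.4127.
Macaulay duration = Σ(t·PV) / P = 5,837.9576 / 1,083.4127 = 5.38849 half-year periods.
In years: 5.38849 / 2 = 2.69424 years.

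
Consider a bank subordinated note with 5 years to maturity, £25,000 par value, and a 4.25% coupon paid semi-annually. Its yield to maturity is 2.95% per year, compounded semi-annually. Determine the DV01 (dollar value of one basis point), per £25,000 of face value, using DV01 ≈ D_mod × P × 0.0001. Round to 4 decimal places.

Periodic yield y = 0.01475.
  t   CF        PV=CF/(1+0.01475)^t    t·PV
  1       531.25       523.5280       523.5280
  2       531.25       515.9182     1,031.8363
  3       531.25       508.4190     1,525.2570
  4       531.25       501.0288     2,004.1153
  5       531.25       493.7461     2,468.7303
  6       531.25       486.5692     2,919.4150
  7       531.25       479.4966     3,356.4761
  8       531.25       472.5268     3,780.2146
  9       531.25       465.6584     4,190.9252
  10   25,531.25    22,053.7008   220,537.0080
  Σ                 26,500.5917   242,337.5058
P = 26,500.5917; D_Mac = 9.14461 half-year periods = 4.57230 yrs; D_mod = 4.50584 yrs.
DV01 ≈ 4.50584 × 26,500.5917 × 0.0001 = 11.940749.

£11.9407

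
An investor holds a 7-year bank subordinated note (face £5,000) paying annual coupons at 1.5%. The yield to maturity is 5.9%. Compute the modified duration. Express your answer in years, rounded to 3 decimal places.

Periodic yield y = 0.059. First find Macaulay duration:
  t   CF        PV=CF/(1+0.059)^t    t·PV
  1        75.00        70.8215        70.8215
  2        75.00        66.8759       133.7517
  3        75.00        63.1500       189.4500
  4        75.00        59.6317       238.5269
  5        75.00        56.3095       281.5474
  6        75.00        53.1723       319.0338
  7     5,075.00     3,397.5380    23,782.7662
  Σ                  3,767.4989    25,015.8975
P = 3,767.4989; Macaulay duration = 25,015.8975 / 3,767.4989 = 6.63992 years.
Modified duration = D_Mac / (1 + y) = 6.63992 / 1.059 = 6.26999 years.

6.270 years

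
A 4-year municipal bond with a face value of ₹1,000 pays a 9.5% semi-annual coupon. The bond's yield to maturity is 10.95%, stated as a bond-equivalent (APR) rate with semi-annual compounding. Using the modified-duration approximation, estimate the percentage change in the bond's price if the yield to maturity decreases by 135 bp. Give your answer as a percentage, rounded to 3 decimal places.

Periodic yield y = 0.05475. Modified duration first:
  t   CF        PV=CF/(1+0.05475)^t    t·PV
  1        47.50        45.0344        45.0344
  2        47.50        42.6967        85.3934
  3        47.50        40.4804       121.4413
  4        47.50        38.3792       153.5166
  5        47.50        36.3870       181.9349
  6        47.50        34.4982       206.9892
  7        47.50        32.7075       228.9522
  8     1,047.50       683.8451     5,470.7610
  Σ                    954.0284     6,494.0231
P = 954.0284; D_Mac = 6.80695 half-year periods = 3.40347 yrs; D_mod = 3.40347/(1+0.05475) = 3.22681 yrs.
ΔP/P ≈ -D_mod · Δy = -3.22681 × (-0.0135) = +0.043562 = +4.3562%.

+4.356%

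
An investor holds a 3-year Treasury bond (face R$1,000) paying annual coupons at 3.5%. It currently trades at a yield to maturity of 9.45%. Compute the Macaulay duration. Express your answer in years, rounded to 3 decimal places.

2.890 years

Periodic yield y = 0.0945. Discount each cash flow and weight by its year:
  t   CF        PV=CF/(1+0.0945)^t    t·PV
  1        35.00        31.9781        31.9781
  2        35.00        29.2171        58.4341
  3     1,035.00       789.3926     2,368.1778
  Σ                    850.5877     2,458.5900
Price P = Σ PV = 850.5877.
Macaulay duration = Σ(t·PV) / P = 2,458.5900 / 850.5877 = 2.89046 years.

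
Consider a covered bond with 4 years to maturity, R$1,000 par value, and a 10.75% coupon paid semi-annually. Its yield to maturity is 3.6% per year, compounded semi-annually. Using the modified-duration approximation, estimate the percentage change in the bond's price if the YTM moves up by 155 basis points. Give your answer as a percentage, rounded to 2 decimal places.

-5.23%

Periodic yield y = 0.018. Modified duration first:
  t   CF        PV=CF/(1+0.018)^t    t·PV
  1        53.75        52.7996        52.7996
  2        53.75        51.8660       103.7320
  3        53.75        50.9489       152.8468
  4        53.75        50.0481       200.1923
  5        53.75        49.1631       245.8157
  6        53.75        48.2938       289.7631
  7        53.75        47.4399       332.0795
  8     1,053.75       913.5985     7,308.7878
  Σ                  1,264.1580     8,686.0168
P = 1,264.1580; D_Mac = 6.87099 half-year periods = 3.43549 yrs; D_mod = 3.43549/(1+0.018) = 3.37475 yrs.
ΔP/P ≈ -D_mod · Δy = -3.37475 × (+0.0155) = -0.052309 = -5.2309%.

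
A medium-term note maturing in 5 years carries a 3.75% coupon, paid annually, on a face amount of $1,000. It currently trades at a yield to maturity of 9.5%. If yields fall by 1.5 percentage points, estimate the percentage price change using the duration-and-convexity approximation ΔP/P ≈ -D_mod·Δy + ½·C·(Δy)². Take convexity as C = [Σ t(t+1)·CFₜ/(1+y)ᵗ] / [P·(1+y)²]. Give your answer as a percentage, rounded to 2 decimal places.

+6.55%

With y = 0.095:
  t   CF        PV=CF/(1+0.095)^t    t·PV        t(t+1)·PV
  1        37.50        34.2466        34.2466          68.4932
  2        37.50        31.2754        62.5508         187.6525
  3        37.50        28.5620        85.6861         342.7442
  4        37.50        26.0840       104.3361         521.6807
  5     1,037.50       659.0487     3,295.2435      19,771.4611
  Σ                    779.2167     3,582.0631      20,892.0317
P = 779.2167; D_Mac = 4.59700 yrs; D_mod = 4.19818 yrs; C = 22.36115.
Duration effect: -4.19818 × (-0.015) = +0.062973
Convexity effect: 0.5 × 22.36115 × (-0.015)² = +0.0025156
ΔP/P ≈ +0.062973 + 0.0025156 = +0.065488 = +6.5488%.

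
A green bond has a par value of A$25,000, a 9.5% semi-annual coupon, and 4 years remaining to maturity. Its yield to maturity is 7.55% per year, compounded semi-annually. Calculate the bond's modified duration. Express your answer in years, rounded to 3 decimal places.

3.316 years

Periodic yield y = 0.03775. First find Macaulay duration:
  t   CF        PV=CF/(1+0.03775)^t    t·PV
  1     1,187.50     1,144.3026     1,144.3026
  2     1,187.50     1,102.6765     2,205.3531
  3     1,187.50     1,062.5647     3,187.6942
  4     1,187.50     1,023.9120     4,095.6482
  5     1,187.50       986.6654     4,933.3271
  6     1,187.50       950.7737     5,704.6423
  7     1,187.50       916.1876     6,413.3134
  8    26,187.50    19,469.3792   155,755.0336
  Σ                 26,656.4618   183,439.3144
P = 26,656.4618; Macaulay duration = 183,439.3144 / 26,656.4618 = 6.88161 half-year periods = 3.44080 years.
Modified duration = D_Mac / (1 + y) = 3.44080 / 1.03775 = 3.31564 years.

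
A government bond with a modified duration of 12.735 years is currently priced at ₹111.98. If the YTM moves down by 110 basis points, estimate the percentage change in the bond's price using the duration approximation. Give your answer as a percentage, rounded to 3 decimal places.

+14.009%

Duration approximation: ΔP/P ≈ -D_mod · Δy = -12.735 × (-0.011) = +0.140085.
As a percentage: +14.0085%.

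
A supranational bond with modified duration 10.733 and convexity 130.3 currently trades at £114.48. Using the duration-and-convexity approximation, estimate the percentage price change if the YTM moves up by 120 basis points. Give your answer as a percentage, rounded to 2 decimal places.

-11.94%

Duration effect: -D_mod·Δy = -10.733 × (+0.012) = -0.128796
Convexity effect: ½·C·(Δy)² = 0.5 × 130.3 × (0.012)² = +0.0093816
ΔP/P ≈ -0.128796 + 0.0093816 = -0.1194144
= -11.94144%.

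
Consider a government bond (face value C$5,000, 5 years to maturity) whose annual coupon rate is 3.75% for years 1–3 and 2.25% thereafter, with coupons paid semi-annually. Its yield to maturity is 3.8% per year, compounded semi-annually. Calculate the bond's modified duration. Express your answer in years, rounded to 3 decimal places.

4.529 years

Periodic yield y = 0.019. First find Macaulay duration:
  t   CF        PV=CF/(1+0.019)^t    t·PV
  1        93.75        92.0020        92.0020
  2        93.75        90.2865       180.5730
  3        93.75        88.6031       265.8092
  4        93.75        86.9510       347.8040
  5        93.75        85.3297       426.6486
  6        93.75        83.7387       502.4322
  7        56.25        49.3064       345.1448
  8        56.25        48.3870       387.0963
  9        56.25        47.4848       427.3635
  10    5,056.25     4,188.7718    41,887.7178
  Σ                  4,860.8610    44,862.5913
P = 4,860.8610; Macaulay duration = 44,862.5913 / 4,860.8610 = 9.22935 half-year periods = 4.61468 years.
Modified duration = D_Mac / (1 + y) = 4.61468 / 1.019 = 4.52863 years.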